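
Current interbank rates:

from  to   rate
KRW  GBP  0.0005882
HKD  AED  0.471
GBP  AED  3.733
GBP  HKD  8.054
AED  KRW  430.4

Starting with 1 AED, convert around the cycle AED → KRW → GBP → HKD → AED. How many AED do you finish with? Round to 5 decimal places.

0.96035

1 AED × 430.4 = 430.4 KRW
430.4 KRW × 0.0005882 = 0.25316128 GBP
0.25316128 GBP × 8.054 = 2.03896094912 HKD
2.03896094912 HKD × 0.471 = 0.96035060703552 AED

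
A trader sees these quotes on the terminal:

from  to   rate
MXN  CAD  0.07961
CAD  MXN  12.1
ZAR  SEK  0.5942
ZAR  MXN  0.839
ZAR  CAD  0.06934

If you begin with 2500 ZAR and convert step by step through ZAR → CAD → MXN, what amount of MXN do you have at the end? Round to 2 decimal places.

2500 ZAR × 0.06934 = 173.35 CAD
173.35 CAD × 12.1 = 2097.535 MXN

2097.54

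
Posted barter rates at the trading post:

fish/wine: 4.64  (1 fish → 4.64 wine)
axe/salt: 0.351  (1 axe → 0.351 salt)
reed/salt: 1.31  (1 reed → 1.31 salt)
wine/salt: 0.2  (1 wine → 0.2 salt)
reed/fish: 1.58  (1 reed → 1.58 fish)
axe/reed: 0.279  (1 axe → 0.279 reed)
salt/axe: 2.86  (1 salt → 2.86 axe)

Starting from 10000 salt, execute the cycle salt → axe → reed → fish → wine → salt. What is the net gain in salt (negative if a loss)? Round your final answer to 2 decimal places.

1699.72

10000 salt × 2.86 = 28600 axe
28600 axe × 0.279 = 7979.4 reed
7979.4 reed × 1.58 = 12607.452 fish
12607.452 fish × 4.64 = 58498.57728 wine
58498.57728 wine × 0.2 = 11699.715456 salt
Net change: 11699.715456 − 10000 = 1699.715456 salt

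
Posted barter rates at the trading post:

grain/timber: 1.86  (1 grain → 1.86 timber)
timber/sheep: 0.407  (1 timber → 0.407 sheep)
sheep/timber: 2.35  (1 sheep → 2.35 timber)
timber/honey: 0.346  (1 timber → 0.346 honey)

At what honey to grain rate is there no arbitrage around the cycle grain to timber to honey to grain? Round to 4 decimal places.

1.5539

Known legs of the cycle: 1.86 × 0.346 = 0.64356
For no arbitrage the full-cycle product must be 1, so the missing rate is 1 / 0.64356 ≈ 1.553857.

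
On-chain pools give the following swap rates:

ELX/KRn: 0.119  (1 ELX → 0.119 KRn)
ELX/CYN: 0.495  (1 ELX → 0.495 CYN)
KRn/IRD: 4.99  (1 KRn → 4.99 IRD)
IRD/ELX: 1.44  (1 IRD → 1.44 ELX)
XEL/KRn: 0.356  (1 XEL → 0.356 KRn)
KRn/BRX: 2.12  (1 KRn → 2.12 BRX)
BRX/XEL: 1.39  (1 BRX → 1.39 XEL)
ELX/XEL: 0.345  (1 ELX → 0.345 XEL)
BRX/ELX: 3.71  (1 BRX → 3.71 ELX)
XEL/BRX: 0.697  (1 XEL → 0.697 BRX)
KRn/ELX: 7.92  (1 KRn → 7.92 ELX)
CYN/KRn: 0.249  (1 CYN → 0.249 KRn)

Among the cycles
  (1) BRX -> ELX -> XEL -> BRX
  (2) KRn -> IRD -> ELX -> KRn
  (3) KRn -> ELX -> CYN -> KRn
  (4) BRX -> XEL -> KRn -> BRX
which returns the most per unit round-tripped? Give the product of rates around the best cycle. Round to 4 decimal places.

(1) 3.71 × 0.345 × 0.697 = 0.89213
(2) 4.99 × 1.44 × 0.119 = 0.85509
(3) 7.92 × 0.495 × 0.249 = 0.97618
(4) 1.39 × 0.356 × 2.12 = 1.04906
Highest is cycle (4) at 1.0491 (>1, arbitrage).

1.0491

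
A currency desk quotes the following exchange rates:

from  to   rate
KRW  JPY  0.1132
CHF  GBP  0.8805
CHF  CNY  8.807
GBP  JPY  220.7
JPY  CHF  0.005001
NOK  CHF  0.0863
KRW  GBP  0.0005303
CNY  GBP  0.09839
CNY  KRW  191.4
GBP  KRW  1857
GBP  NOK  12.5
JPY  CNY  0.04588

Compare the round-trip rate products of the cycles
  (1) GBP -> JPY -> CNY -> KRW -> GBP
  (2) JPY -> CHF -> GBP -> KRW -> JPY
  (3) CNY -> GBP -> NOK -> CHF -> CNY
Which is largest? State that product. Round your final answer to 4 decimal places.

1.0278

(1) 220.7 × 0.04588 × 191.4 × 0.0005303 = 1.02775
(2) 0.005001 × 0.8805 × 1857 × 0.1132 = 0.92565
(3) 0.09839 × 12.5 × 0.0863 × 8.807 = 0.93476
Highest is cycle (1) at 1.0278 (>1, arbitrage).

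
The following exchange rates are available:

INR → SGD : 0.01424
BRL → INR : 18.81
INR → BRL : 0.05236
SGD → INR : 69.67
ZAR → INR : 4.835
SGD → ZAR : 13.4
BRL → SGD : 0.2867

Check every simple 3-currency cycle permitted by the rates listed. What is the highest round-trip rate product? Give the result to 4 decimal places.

BRL→SGD→INR→BRL: 0.2867 × 69.67 × 0.05236 = 1.04586
ZAR→INR→SGD→ZAR: 4.835 × 0.01424 × 13.4 = 0.92260
Maximum is BRL→SGD→INR→BRL at 1.0459; arbitrage exists.

1.0459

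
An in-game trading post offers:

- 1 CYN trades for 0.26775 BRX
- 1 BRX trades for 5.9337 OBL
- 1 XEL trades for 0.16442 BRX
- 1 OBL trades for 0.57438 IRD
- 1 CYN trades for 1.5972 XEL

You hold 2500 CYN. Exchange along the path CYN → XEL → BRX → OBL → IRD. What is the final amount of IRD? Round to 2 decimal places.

2500 CYN × 1.5972 = 3993 XEL
3993 XEL × 0.16442 = 656.52906 BRX
656.52906 BRX × 5.9337 = 3895.646483322 OBL
3895.646483322 OBL × 0.57438 = 2237.58142709049036 IRD

2237.58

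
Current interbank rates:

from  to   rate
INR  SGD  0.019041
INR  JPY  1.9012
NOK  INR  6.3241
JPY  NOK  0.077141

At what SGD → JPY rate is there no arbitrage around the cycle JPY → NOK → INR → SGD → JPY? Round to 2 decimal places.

107.65

Known legs of the cycle: 0.077141 × 6.3241 × 0.019041 = 0.0092891023072221
For no arbitrage the full-cycle product must be 1, so the missing rate is 1 / 0.0092891023072221 ≈ 107.6530.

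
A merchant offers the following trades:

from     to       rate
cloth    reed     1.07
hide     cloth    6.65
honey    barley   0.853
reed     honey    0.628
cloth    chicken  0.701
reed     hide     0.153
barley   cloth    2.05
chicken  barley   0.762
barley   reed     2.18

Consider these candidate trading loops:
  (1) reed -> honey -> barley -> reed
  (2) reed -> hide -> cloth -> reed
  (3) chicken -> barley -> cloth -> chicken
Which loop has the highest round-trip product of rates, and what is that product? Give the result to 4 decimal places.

1.1678

(1) 0.628 × 0.853 × 2.18 = 1.16779
(2) 0.153 × 6.65 × 1.07 = 1.08867
(3) 0.762 × 2.05 × 0.701 = 1.09503
Highest is cycle (1) at 1.1678 (>1, arbitrage).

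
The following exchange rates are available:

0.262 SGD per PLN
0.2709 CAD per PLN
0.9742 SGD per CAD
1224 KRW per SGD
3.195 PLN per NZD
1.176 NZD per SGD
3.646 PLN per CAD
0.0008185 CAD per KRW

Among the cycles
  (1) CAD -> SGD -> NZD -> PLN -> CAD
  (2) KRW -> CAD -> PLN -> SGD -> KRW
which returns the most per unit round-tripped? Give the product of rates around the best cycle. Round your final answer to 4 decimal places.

(1) 0.9742 × 1.176 × 3.195 × 0.2709 = 0.99160
(2) 0.0008185 × 3.646 × 0.262 × 1224 = 0.95701
Highest is cycle (1) at 0.9916 (≤1, no arbitrage).

0.9916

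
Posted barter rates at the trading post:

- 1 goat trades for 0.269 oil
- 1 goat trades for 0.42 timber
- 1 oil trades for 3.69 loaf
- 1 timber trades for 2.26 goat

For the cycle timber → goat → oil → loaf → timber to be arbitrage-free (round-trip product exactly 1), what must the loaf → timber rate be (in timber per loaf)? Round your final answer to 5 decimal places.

0.44577

Known legs of the cycle: 2.26 × 0.269 × 3.69 = 2.2432986
For no arbitrage the full-cycle product must be 1, so the missing rate is 1 / 2.2432986 ≈ 0.4457721.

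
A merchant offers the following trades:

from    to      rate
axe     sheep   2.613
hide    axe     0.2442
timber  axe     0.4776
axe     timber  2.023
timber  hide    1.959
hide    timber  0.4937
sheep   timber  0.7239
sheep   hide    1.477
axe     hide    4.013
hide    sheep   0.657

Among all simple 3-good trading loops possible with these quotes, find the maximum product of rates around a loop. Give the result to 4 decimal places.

0.9678

axe→timber→hide→axe: 2.023 × 1.959 × 0.2442 = 0.96778
axe→hide→timber→axe: 4.013 × 0.4937 × 0.4776 = 0.94623
sheep→hide→axe→sheep: 1.477 × 0.2442 × 2.613 = 0.94247
sheep→timber→hide→sheep: 0.7239 × 1.959 × 0.657 = 0.93170
sheep→timber→axe→sheep: 0.7239 × 0.4776 × 2.613 = 0.90340
Maximum is axe→timber→hide→axe at 0.9678; no arbitrage — every cycle loses value.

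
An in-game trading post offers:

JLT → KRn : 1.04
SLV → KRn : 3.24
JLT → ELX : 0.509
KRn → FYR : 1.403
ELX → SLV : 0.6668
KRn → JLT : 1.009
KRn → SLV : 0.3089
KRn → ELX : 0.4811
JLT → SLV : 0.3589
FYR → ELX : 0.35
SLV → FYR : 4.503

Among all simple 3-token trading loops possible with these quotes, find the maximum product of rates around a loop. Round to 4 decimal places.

KRn→JLT→SLV→KRn: 1.009 × 0.3589 × 3.24 = 1.17330
ELX→SLV→FYR→ELX: 0.6668 × 4.503 × 0.35 = 1.05091
ELX→SLV→KRn→ELX: 0.6668 × 3.24 × 0.4811 = 1.03938
Maximum is KRn→JLT→SLV→KRn at 1.1733; arbitrage exists.

1.1733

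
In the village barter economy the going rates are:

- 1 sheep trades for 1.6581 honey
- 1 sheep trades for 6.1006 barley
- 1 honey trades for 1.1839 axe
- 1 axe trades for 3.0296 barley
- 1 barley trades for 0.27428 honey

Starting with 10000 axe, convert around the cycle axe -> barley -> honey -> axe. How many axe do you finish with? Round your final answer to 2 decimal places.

10000 axe × 3.0296 = 30296 barley
30296 barley × 0.27428 = 8309.58688 honey
8309.58688 honey × 1.1839 = 9837.719907232 axe

9837.72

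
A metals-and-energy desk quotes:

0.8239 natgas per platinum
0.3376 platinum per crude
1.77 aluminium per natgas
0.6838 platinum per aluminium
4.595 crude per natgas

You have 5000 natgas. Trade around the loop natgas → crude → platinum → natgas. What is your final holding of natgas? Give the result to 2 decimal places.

5000 natgas × 4.595 = 22975 crude
22975 crude × 0.3376 = 7756.36 platinum
7756.36 platinum × 0.8239 = 6390.465004 natgas

6390.47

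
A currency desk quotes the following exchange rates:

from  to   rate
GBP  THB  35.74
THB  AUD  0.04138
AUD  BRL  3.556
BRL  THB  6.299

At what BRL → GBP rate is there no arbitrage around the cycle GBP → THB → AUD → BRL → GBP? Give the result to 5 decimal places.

Known legs of the cycle: 35.74 × 0.04138 × 3.556 = 5.2590437872
For no arbitrage the full-cycle product must be 1, so the missing rate is 1 / 5.2590437872 ≈ 0.1901486.

0.19015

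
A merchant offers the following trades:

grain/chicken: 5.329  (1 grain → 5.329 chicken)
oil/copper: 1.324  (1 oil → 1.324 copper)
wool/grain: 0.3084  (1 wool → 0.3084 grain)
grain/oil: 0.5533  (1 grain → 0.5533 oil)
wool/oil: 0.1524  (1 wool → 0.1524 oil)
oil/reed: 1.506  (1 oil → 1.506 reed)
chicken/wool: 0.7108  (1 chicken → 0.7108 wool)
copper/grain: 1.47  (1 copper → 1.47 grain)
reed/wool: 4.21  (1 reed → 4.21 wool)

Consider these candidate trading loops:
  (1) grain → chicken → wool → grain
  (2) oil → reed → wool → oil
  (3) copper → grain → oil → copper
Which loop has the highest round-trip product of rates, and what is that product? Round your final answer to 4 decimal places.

1.1682

(1) 5.329 × 0.7108 × 0.3084 = 1.16817
(2) 1.506 × 4.21 × 0.1524 = 0.96626
(3) 1.47 × 0.5533 × 1.324 = 1.07688
Highest is cycle (1) at 1.1682 (>1, arbitrage).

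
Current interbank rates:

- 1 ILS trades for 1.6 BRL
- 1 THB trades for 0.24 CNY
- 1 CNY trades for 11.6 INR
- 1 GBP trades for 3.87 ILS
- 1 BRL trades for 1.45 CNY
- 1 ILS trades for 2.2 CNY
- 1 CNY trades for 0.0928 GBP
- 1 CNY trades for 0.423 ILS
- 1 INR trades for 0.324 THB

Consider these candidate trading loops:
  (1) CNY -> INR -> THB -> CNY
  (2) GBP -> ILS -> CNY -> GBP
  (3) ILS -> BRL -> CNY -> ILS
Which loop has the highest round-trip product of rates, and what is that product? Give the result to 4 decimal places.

0.9814

(1) 11.6 × 0.324 × 0.24 = 0.90202
(2) 3.87 × 2.2 × 0.0928 = 0.79010
(3) 1.6 × 1.45 × 0.423 = 0.98136
Highest is cycle (3) at 0.9814 (≤1, no arbitrage).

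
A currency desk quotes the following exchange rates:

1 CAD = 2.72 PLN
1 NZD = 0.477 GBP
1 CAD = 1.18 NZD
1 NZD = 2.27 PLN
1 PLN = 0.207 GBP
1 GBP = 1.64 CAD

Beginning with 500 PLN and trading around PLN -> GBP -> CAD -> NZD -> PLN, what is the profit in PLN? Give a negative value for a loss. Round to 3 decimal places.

-45.334

500 PLN × 0.207 = 103.5 GBP
103.5 GBP × 1.64 = 169.74 CAD
169.74 CAD × 1.18 = 200.2932 NZD
200.2932 NZD × 2.27 = 454.665564 PLN
Net change: 454.665564 − 500 = -45.334436 PLN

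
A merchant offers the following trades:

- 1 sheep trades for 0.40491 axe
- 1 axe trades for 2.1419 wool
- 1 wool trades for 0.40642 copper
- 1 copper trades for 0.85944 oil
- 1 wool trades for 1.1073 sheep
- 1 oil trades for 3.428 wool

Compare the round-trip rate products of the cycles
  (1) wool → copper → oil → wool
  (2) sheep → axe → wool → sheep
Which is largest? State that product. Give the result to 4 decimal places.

(1) 0.40642 × 0.85944 × 3.428 = 1.19738
(2) 0.40491 × 2.1419 × 1.1073 = 0.96034
Highest is cycle (1) at 1.1974 (>1, arbitrage).

1.1974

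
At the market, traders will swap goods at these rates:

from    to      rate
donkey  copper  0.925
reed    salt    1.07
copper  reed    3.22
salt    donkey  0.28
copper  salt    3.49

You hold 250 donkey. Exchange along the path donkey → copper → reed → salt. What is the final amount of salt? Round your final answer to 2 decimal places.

250 donkey × 0.925 = 231.25 copper
231.25 copper × 3.22 = 744.625 reed
744.625 reed × 1.07 = 796.74875 salt

796.75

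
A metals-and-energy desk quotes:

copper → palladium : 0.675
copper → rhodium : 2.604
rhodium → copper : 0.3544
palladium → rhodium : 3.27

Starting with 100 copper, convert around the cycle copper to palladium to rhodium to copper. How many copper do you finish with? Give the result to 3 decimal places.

100 copper × 0.675 = 67.5 palladium
67.5 palladium × 3.27 = 220.725 rhodium
220.725 rhodium × 0.3544 = 78.22494 copper

78.225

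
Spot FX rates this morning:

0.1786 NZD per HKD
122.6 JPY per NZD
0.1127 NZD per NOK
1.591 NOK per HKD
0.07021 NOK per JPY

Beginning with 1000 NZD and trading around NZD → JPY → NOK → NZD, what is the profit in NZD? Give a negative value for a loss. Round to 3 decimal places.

1000 NZD × 122.6 = 122600 JPY
122600 JPY × 0.07021 = 8607.746 NOK
8607.746 NOK × 0.1127 = 970.0929742 NZD
Net change: 970.0929742 − 1000 = -29.9070258 NZD

-29.907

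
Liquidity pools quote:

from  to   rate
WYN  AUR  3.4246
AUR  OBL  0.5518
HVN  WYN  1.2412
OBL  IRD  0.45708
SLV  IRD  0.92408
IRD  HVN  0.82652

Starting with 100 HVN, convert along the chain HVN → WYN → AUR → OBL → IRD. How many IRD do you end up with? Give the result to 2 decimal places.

107.21

100 HVN × 1.2412 = 124.12 WYN
124.12 WYN × 3.4246 = 425.061352 AUR
425.061352 AUR × 0.5518 = 234.5488540336 OBL
234.5488540336 OBL × 0.45708 = 107.207590201677888 IRD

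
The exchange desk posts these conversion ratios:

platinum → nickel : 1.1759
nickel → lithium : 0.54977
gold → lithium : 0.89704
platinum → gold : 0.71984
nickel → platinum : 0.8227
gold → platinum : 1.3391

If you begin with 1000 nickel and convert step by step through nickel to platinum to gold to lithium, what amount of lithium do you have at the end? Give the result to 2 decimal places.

1000 nickel × 0.8227 = 822.7 platinum
822.7 platinum × 0.71984 = 592.212368 gold
592.212368 gold × 0.89704 = 531.23818259072 lithium

531.24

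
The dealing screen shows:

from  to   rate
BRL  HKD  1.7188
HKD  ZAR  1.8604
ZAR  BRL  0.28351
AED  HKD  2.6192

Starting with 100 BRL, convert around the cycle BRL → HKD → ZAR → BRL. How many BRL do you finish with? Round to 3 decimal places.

90.657

100 BRL × 1.7188 = 171.88 HKD
171.88 HKD × 1.8604 = 319.765552 ZAR
319.765552 ZAR × 0.28351 = 90.65673164752 BRL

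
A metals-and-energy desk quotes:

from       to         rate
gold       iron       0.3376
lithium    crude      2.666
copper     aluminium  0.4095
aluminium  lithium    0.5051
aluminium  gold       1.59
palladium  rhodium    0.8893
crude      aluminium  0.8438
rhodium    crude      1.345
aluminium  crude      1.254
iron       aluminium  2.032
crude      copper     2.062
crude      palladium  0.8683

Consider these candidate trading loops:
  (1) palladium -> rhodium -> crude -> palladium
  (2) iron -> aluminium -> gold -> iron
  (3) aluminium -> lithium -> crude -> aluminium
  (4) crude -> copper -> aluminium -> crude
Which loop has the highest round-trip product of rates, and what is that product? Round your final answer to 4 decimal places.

1.1363

(1) 0.8893 × 1.345 × 0.8683 = 1.03858
(2) 2.032 × 1.59 × 0.3376 = 1.09075
(3) 0.5051 × 2.666 × 0.8438 = 1.13626
(4) 2.062 × 0.4095 × 1.254 = 1.05886
Highest is cycle (3) at 1.1363 (>1, arbitrage).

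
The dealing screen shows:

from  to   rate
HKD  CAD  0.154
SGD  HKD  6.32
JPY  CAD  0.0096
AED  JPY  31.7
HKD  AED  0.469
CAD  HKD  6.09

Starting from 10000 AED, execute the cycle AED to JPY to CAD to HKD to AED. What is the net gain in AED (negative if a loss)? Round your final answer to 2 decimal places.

-1307.98

10000 AED × 31.7 = 317000 JPY
317000 JPY × 0.0096 = 3043.2 CAD
3043.2 CAD × 6.09 = 18533.088 HKD
18533.088 HKD × 0.469 = 8692.018272 AED
Net change: 8692.018272 − 10000 = -1307.981728 AED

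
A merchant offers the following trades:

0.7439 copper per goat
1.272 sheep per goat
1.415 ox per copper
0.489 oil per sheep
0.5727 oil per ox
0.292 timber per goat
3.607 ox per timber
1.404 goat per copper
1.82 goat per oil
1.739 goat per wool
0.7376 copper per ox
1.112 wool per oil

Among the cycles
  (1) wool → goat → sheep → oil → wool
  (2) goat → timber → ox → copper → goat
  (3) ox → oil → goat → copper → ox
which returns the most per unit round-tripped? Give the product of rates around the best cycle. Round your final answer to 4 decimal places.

1.2028

(1) 1.739 × 1.272 × 0.489 × 1.112 = 1.20282
(2) 0.292 × 3.607 × 0.7376 × 1.404 = 1.09073
(3) 0.5727 × 1.82 × 0.7439 × 1.415 = 1.09716
Highest is cycle (1) at 1.2028 (>1, arbitrage).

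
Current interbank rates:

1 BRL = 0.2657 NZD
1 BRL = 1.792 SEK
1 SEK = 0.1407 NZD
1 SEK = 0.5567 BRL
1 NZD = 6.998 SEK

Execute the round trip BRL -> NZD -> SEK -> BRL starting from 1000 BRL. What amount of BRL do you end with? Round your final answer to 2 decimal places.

1035.11

1000 BRL × 0.2657 = 265.7 NZD
265.7 NZD × 6.998 = 1859.3686 SEK
1859.3686 SEK × 0.5567 = 1035.11049962 BRL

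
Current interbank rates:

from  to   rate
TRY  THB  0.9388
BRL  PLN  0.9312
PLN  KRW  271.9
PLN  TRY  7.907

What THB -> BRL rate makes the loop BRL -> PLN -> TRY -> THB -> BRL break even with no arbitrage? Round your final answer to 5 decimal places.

Known legs of the cycle: 0.9312 × 7.907 × 0.9388 = 6.91238289792
For no arbitrage the full-cycle product must be 1, so the missing rate is 1 / 6.91238289792 ≈ 0.1446679.

0.14467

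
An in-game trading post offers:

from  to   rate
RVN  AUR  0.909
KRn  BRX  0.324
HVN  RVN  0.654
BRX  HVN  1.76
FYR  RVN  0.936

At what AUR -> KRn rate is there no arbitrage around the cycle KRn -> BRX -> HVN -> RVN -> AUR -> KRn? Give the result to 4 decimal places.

Known legs of the cycle: 0.324 × 1.76 × 0.654 × 0.909 = 0.33899969664
For no arbitrage the full-cycle product must be 1, so the missing rate is 1 / 0.33899969664 ≈ 2.949855.

2.9499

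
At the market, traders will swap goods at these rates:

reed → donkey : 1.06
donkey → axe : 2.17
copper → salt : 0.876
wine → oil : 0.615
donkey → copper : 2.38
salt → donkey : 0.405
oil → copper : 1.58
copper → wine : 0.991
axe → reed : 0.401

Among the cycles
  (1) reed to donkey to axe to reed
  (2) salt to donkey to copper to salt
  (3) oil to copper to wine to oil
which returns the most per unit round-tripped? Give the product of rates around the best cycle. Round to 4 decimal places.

(1) 1.06 × 2.17 × 0.401 = 0.92238
(2) 0.405 × 2.38 × 0.876 = 0.84438
(3) 1.58 × 0.991 × 0.615 = 0.96295
Highest is cycle (3) at 0.9630 (≤1, no arbitrage).

0.9630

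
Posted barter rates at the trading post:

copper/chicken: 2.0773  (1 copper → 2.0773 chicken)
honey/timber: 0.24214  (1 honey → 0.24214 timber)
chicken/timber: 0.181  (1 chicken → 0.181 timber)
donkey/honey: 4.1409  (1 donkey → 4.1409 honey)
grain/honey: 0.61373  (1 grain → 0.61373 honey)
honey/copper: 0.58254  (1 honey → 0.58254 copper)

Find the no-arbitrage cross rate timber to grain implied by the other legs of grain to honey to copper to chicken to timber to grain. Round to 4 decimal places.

Known legs of the cycle: 0.61373 × 0.58254 × 2.0773 × 0.181 = 0.13442526465541446
For no arbitrage the full-cycle product must be 1, so the missing rate is 1 / 0.13442526465541446 ≈ 7.439078.

7.4391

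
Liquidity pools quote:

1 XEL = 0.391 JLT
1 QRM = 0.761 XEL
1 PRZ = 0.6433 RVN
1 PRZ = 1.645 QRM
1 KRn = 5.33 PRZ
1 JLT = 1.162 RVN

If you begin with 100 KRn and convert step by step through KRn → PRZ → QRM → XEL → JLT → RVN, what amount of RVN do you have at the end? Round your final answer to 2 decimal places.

100 KRn × 5.33 = 533 PRZ
533 PRZ × 1.645 = 876.785 QRM
876.785 QRM × 0.761 = 667.233385 XEL
667.233385 XEL × 0.391 = 260.888253535 JLT
260.888253535 JLT × 1.162 = 303.15215060767 RVN

303.15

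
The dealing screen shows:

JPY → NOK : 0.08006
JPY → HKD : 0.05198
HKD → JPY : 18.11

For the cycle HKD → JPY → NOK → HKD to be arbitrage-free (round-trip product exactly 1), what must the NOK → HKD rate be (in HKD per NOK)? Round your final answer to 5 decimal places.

0.68971

Known legs of the cycle: 18.11 × 0.08006 = 1.4498866
For no arbitrage the full-cycle product must be 1, so the missing rate is 1 / 1.4498866 ≈ 0.6897091.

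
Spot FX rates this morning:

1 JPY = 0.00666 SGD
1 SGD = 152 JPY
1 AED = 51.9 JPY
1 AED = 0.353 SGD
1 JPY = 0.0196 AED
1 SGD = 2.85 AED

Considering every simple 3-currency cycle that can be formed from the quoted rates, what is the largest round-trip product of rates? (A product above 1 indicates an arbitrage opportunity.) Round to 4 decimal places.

SGD→JPY→AED→SGD: 152 × 0.0196 × 0.353 = 1.05166
SGD→AED→JPY→SGD: 2.85 × 51.9 × 0.00666 = 0.98511
Maximum is SGD→JPY→AED→SGD at 1.0517; arbitrage exists.

1.0517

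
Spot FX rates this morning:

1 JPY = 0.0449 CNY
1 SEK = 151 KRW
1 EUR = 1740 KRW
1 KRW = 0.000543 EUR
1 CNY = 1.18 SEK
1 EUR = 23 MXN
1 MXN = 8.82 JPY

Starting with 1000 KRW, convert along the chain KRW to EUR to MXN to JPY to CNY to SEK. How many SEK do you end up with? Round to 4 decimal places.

5.8361

1000 KRW × 0.000543 = 0.543 EUR
0.543 EUR × 23 = 12.489 MXN
12.489 MXN × 8.82 = 110.15298 JPY
110.15298 JPY × 0.0449 = 4.945868802 CNY
4.945868802 CNY × 1.18 = 5.83612518636 SEK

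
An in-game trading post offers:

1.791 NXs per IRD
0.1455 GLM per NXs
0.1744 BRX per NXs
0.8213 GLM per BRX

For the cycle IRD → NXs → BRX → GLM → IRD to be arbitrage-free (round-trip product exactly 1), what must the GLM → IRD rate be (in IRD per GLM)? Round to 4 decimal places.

3.8981

Known legs of the cycle: 1.791 × 0.1744 × 0.8213 = 0.25653338352
For no arbitrage the full-cycle product must be 1, so the missing rate is 1 / 0.25653338352 ≈ 3.898128.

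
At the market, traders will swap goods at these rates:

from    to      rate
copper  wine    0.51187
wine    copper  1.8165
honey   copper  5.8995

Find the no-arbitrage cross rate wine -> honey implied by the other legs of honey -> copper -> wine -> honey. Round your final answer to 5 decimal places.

Known legs of the cycle: 5.8995 × 0.51187 = 3.019777065
For no arbitrage the full-cycle product must be 1, so the missing rate is 1 / 3.019777065 ≈ 0.3311503.

0.33115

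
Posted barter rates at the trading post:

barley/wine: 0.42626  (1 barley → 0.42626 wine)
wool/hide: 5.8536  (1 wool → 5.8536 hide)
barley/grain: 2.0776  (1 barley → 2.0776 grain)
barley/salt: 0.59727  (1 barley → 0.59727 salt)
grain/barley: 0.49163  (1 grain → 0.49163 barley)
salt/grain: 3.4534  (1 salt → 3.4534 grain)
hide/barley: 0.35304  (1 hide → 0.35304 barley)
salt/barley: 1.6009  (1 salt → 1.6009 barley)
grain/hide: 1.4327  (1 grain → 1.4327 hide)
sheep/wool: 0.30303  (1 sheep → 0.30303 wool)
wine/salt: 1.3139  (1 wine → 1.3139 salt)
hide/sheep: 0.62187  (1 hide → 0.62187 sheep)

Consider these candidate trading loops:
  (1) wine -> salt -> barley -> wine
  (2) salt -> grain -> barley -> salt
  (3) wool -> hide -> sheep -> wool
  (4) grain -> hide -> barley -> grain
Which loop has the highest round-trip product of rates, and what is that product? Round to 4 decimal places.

1.1031

(1) 1.3139 × 1.6009 × 0.42626 = 0.89660
(2) 3.4534 × 0.49163 × 0.59727 = 1.01404
(3) 5.8536 × 0.62187 × 0.30303 = 1.10308
(4) 1.4327 × 0.35304 × 2.0776 = 1.05085
Highest is cycle (3) at 1.1031 (>1, arbitrage).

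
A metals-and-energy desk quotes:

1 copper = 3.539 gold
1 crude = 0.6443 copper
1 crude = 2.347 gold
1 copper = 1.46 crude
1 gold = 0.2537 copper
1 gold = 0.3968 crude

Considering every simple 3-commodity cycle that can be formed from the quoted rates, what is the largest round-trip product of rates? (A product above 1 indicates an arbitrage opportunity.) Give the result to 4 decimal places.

0.9048

crude→copper→gold→crude: 0.6443 × 3.539 × 0.3968 = 0.90477
crude→gold→copper→crude: 2.347 × 0.2537 × 1.46 = 0.86933
Maximum is crude→copper→gold→crude at 0.9048; no arbitrage — every cycle loses value.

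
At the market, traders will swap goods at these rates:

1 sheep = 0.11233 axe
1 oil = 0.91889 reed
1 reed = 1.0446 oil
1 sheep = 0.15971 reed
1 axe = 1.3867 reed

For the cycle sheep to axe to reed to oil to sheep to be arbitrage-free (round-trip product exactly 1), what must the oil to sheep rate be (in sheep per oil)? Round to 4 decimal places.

Known legs of the cycle: 0.11233 × 1.3867 × 1.0446 = 0.1627152642906
For no arbitrage the full-cycle product must be 1, so the missing rate is 1 / 0.1627152642906 ≈ 6.145705.

6.1457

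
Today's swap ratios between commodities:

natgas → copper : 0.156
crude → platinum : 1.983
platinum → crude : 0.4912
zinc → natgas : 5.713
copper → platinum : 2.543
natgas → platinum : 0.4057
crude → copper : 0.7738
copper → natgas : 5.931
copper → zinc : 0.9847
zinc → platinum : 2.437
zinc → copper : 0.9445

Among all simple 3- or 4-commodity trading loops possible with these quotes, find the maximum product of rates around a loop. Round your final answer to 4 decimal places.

platinum→crude→copper→platinum: 0.4912 × 0.7738 × 2.543 = 0.96657
natgas→platinum→crude→copper→natgas: 0.4057 × 0.4912 × 0.7738 × 5.931 = 0.91458
zinc→platinum→crude→copper→zinc: 2.437 × 0.4912 × 0.7738 × 0.9847 = 0.91211
zinc→natgas→copper→zinc: 5.713 × 0.156 × 0.9847 = 0.87759
Maximum is platinum→crude→copper→platinum at 0.9666; no arbitrage — every cycle loses value.

0.9666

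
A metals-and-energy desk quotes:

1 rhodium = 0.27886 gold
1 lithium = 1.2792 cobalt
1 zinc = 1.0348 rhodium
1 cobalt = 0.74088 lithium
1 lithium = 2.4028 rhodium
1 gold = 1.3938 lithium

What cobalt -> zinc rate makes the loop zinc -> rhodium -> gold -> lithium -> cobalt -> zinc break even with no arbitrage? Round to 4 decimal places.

Known legs of the cycle: 1.0348 × 0.27886 × 1.3938 × 1.2792 = 0.51449546850069888
For no arbitrage the full-cycle product must be 1, so the missing rate is 1 / 0.51449546850069888 ≈ 1.943652.

1.9437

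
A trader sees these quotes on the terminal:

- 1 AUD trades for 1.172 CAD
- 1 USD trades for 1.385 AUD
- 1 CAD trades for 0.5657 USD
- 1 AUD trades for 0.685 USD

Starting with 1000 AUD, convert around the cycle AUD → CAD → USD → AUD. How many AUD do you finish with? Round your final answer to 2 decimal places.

1000 AUD × 1.172 = 1172 CAD
1172 CAD × 0.5657 = 663.0004 USD
663.0004 USD × 1.385 = 918.255554 AUD

918.26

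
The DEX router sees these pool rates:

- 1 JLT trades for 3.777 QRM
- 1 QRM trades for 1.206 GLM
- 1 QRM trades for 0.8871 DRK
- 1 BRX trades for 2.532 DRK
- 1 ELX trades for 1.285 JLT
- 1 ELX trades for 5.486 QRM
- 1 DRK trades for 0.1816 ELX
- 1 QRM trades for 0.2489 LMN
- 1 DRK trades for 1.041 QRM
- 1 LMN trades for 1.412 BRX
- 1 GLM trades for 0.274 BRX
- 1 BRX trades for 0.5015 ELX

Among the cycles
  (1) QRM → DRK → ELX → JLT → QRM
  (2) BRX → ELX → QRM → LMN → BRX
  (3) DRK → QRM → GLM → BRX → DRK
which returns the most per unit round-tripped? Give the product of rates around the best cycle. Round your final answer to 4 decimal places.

(1) 0.8871 × 0.1816 × 1.285 × 3.777 = 0.78188
(2) 0.5015 × 5.486 × 0.2489 × 1.412 = 0.96691
(3) 1.041 × 1.206 × 0.274 × 2.532 = 0.87099
Highest is cycle (2) at 0.9669 (≤1, no arbitrage).

0.9669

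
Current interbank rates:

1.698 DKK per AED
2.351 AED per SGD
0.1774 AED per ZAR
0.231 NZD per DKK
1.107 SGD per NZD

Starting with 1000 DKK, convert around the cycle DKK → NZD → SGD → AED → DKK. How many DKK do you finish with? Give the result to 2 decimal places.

1020.82

1000 DKK × 0.231 = 231 NZD
231 NZD × 1.107 = 255.717 SGD
255.717 SGD × 2.351 = 601.190667 AED
601.190667 AED × 1.698 = 1020.821752566 DKK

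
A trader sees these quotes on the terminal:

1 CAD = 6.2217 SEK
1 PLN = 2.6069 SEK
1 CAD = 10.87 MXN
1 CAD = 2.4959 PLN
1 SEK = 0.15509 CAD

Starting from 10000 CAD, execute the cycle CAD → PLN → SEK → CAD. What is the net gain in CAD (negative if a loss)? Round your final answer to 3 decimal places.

91.027

10000 CAD × 2.4959 = 24959 PLN
24959 PLN × 2.6069 = 65065.6171 SEK
65065.6171 SEK × 0.15509 = 10091.026556039 CAD
Net change: 10091.026556039 − 10000 = 91.026556039 CAD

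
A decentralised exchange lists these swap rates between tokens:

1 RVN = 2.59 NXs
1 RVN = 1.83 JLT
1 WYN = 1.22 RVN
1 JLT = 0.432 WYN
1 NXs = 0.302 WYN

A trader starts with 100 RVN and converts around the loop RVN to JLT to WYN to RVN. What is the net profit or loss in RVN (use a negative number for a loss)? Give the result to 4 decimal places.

-3.5517

100 RVN × 1.83 = 183 JLT
183 JLT × 0.432 = 79.056 WYN
79.056 WYN × 1.22 = 96.44832 RVN
Net change: 96.44832 − 100 = -3.55168 RVN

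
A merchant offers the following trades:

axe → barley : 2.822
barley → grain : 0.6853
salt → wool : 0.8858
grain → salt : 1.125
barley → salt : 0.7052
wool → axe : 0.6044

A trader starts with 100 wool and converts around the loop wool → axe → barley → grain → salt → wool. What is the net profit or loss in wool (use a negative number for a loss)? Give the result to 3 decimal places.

100 wool × 0.6044 = 60.44 axe
60.44 axe × 2.822 = 170.56168 barley
170.56168 barley × 0.6853 = 116.885919304 grain
116.885919304 grain × 1.125 = 131.496659217 salt
131.496659217 salt × 0.8858 = 116.4797407344186 wool
Net change: 116.4797407344186 − 100 = 16.4797407344186 wool

16.480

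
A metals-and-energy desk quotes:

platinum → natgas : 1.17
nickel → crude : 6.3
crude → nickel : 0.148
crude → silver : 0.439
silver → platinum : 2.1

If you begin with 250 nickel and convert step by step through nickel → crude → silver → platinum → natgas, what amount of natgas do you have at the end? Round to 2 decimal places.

250 nickel × 6.3 = 1575 crude
1575 crude × 0.439 = 691.425 silver
691.425 silver × 2.1 = 1451.9925 platinum
1451.9925 platinum × 1.17 = 1698.831225 natgas

1698.83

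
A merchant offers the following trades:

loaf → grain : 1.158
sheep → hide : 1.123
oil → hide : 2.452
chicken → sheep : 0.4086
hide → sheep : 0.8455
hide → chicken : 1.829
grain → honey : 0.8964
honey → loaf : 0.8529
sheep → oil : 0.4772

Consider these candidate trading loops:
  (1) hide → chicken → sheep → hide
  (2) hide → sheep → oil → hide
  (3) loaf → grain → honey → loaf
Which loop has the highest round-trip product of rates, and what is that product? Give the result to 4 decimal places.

(1) 1.829 × 0.4086 × 1.123 = 0.83925
(2) 0.8455 × 0.4772 × 2.452 = 0.98931
(3) 1.158 × 0.8964 × 0.8529 = 0.88534
Highest is cycle (2) at 0.9893 (≤1, no arbitrage).

0.9893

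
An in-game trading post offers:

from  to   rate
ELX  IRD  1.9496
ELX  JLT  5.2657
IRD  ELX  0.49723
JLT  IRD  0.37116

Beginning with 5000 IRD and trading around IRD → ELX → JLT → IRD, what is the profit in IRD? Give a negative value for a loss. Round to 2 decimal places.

5000 IRD × 0.49723 = 2486.15 ELX
2486.15 ELX × 5.2657 = 13091.320055 JLT
13091.320055 JLT × 0.37116 = 4858.9743516138 IRD
Net change: 4858.9743516138 − 5000 = -141.0256483862 IRD

-141.03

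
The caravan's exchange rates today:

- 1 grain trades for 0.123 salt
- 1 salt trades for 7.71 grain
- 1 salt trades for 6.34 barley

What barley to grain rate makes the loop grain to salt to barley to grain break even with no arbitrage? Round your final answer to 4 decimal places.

1.2823

Known legs of the cycle: 0.123 × 6.34 = 0.77982
For no arbitrage the full-cycle product must be 1, so the missing rate is 1 / 0.77982 ≈ 1.282347.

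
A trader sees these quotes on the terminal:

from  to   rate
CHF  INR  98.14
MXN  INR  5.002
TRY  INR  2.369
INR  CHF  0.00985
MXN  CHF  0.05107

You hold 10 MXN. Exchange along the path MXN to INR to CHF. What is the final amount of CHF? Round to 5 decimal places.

0.49270

10 MXN × 5.002 = 50.02 INR
50.02 INR × 0.00985 = 0.492697 CHF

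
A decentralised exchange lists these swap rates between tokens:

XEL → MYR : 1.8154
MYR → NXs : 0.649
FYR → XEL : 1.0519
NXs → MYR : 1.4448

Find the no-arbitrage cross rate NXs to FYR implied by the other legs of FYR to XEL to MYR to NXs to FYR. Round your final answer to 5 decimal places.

Known legs of the cycle: 1.0519 × 1.8154 × 0.649 = 1.23934289974
For no arbitrage the full-cycle product must be 1, so the missing rate is 1 / 1.23934289974 ≈ 0.8068792.

0.80688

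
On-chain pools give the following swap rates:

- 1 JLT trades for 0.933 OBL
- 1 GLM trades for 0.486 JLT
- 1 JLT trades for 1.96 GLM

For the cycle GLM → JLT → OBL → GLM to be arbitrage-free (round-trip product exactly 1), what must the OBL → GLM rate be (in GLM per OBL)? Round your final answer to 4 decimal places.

Known legs of the cycle: 0.486 × 0.933 = 0.453438
For no arbitrage the full-cycle product must be 1, so the missing rate is 1 / 0.453438 ≈ 2.205373.

2.2054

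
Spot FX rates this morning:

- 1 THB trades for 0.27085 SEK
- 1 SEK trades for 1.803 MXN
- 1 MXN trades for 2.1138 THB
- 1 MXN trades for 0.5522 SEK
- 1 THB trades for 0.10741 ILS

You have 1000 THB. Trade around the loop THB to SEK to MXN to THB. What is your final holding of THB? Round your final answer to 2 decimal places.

1032.26

1000 THB × 0.27085 = 270.85 SEK
270.85 SEK × 1.803 = 488.34255 MXN
488.34255 MXN × 2.1138 = 1032.25848219 THB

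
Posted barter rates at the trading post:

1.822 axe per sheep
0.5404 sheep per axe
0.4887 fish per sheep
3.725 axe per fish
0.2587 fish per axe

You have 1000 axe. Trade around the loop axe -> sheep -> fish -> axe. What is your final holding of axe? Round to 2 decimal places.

983.75

1000 axe × 0.5404 = 540.4 sheep
540.4 sheep × 0.4887 = 264.09348 fish
264.09348 fish × 3.725 = 983.748213 axe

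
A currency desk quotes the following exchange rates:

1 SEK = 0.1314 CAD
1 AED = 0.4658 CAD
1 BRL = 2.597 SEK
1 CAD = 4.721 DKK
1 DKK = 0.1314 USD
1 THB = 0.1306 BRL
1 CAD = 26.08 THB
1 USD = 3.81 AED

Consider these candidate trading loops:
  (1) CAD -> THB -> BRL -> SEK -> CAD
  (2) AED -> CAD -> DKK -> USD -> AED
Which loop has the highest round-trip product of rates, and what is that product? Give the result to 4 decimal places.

(1) 26.08 × 0.1306 × 2.597 × 0.1314 = 1.16230
(2) 0.4658 × 4.721 × 0.1314 × 3.81 = 1.10092
Highest is cycle (1) at 1.1623 (>1, arbitrage).

1.1623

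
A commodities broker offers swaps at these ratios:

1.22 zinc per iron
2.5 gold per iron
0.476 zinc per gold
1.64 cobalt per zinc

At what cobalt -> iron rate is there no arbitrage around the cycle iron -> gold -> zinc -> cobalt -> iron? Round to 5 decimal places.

Known legs of the cycle: 2.5 × 0.476 × 1.64 = 1.9516
For no arbitrage the full-cycle product must be 1, so the missing rate is 1 / 1.9516 ≈ 0.5124001.

0.51240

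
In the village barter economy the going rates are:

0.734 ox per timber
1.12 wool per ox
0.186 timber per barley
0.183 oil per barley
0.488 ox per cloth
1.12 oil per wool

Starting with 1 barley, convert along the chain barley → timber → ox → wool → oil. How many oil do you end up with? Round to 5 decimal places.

1 barley × 0.186 = 0.186 timber
0.186 timber × 0.734 = 0.136524 ox
0.136524 ox × 1.12 = 0.15290688 wool
0.15290688 wool × 1.12 = 0.1712557056 oil

0.17126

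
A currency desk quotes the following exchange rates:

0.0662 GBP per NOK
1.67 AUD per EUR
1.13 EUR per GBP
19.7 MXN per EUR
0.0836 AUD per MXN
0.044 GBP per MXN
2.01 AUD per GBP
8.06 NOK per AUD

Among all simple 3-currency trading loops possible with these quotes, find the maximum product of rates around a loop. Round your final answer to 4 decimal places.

GBP→AUD→NOK→GBP: 2.01 × 8.06 × 0.0662 = 1.07248
MXN→GBP→EUR→MXN: 0.044 × 1.13 × 19.7 = 0.97948
Maximum is GBP→AUD→NOK→GBP at 1.0725; arbitrage exists.

1.0725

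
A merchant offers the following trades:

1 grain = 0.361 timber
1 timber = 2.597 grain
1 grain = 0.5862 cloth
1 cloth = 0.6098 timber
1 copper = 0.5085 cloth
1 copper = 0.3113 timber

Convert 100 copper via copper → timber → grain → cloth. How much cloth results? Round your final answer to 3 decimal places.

100 copper × 0.3113 = 31.13 timber
31.13 timber × 2.597 = 80.84461 grain
80.84461 grain × 0.5862 = 47.391110382 cloth

47.391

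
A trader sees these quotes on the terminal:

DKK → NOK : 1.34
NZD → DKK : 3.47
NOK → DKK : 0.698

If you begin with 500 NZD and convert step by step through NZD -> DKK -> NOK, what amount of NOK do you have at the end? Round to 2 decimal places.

500 NZD × 3.47 = 1735 DKK
1735 DKK × 1.34 = 2324.9 NOK

2324.90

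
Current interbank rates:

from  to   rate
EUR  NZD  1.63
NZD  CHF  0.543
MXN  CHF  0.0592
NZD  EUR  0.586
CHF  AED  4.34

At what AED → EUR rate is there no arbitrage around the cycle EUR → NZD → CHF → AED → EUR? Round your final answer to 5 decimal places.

Known legs of the cycle: 1.63 × 0.543 × 4.34 = 3.8412906
For no arbitrage the full-cycle product must be 1, so the missing rate is 1 / 3.8412906 ≈ 0.2603292.

0.26033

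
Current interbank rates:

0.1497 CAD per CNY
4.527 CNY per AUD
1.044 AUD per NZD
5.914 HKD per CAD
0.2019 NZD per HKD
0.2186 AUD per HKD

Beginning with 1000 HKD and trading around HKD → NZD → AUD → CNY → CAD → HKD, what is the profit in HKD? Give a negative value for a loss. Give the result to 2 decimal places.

-155.21

1000 HKD × 0.2019 = 201.9 NZD
201.9 NZD × 1.044 = 210.7836 AUD
210.7836 AUD × 4.527 = 954.2173572 CNY
954.2173572 CNY × 0.1497 = 142.84633837284 CAD
142.84633837284 CAD × 5.914 = 844.79324513697576 HKD
Net change: 844.79324513697576 − 1000 = -155.20675486302424 HKD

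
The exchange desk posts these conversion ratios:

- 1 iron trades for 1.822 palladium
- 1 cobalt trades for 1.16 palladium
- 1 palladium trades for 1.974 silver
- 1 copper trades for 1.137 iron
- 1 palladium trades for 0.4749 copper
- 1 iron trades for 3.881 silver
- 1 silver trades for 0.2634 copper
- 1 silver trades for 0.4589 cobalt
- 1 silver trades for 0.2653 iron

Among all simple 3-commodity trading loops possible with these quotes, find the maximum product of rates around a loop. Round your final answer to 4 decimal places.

1.1623

silver→copper→iron→silver: 0.2634 × 1.137 × 3.881 = 1.16230
silver→cobalt→palladium→silver: 0.4589 × 1.16 × 1.974 = 1.05081
palladium→copper→iron→palladium: 0.4749 × 1.137 × 1.822 = 0.98381
silver→iron→palladium→silver: 0.2653 × 1.822 × 1.974 = 0.95419
Maximum is silver→copper→iron→silver at 1.1623; arbitrage exists.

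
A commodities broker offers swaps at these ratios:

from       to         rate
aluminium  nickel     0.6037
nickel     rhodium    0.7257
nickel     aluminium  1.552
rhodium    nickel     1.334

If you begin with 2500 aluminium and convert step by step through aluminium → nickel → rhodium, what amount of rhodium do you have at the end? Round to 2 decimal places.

1095.26

2500 aluminium × 0.6037 = 1509.25 nickel
1509.25 nickel × 0.7257 = 1095.262725 rhodium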